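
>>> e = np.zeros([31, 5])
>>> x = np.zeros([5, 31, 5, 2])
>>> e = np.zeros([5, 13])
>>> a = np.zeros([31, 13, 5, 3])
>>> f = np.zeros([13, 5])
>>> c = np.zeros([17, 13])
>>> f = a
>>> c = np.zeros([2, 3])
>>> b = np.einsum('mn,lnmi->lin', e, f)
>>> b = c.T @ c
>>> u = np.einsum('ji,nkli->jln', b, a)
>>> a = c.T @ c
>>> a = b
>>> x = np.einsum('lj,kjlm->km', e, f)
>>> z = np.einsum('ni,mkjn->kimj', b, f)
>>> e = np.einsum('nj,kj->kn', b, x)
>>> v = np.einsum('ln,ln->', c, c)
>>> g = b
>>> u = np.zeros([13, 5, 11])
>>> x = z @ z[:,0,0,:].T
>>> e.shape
(31, 3)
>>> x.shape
(13, 3, 31, 13)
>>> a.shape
(3, 3)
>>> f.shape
(31, 13, 5, 3)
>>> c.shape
(2, 3)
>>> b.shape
(3, 3)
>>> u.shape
(13, 5, 11)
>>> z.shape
(13, 3, 31, 5)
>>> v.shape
()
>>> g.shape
(3, 3)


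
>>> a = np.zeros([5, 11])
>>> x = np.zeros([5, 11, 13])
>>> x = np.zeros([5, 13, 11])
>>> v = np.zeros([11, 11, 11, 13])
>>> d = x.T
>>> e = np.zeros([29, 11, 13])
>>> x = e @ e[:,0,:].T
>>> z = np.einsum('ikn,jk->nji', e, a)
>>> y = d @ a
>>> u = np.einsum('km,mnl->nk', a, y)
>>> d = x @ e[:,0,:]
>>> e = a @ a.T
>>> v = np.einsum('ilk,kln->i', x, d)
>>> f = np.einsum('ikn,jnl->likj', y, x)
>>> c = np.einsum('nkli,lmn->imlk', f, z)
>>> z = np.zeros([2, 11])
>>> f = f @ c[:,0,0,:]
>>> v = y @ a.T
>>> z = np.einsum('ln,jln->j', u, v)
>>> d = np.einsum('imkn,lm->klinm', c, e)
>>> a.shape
(5, 11)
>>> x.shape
(29, 11, 29)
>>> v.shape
(11, 13, 5)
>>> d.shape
(13, 5, 29, 11, 5)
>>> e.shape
(5, 5)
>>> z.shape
(11,)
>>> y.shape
(11, 13, 11)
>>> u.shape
(13, 5)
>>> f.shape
(29, 11, 13, 11)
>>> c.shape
(29, 5, 13, 11)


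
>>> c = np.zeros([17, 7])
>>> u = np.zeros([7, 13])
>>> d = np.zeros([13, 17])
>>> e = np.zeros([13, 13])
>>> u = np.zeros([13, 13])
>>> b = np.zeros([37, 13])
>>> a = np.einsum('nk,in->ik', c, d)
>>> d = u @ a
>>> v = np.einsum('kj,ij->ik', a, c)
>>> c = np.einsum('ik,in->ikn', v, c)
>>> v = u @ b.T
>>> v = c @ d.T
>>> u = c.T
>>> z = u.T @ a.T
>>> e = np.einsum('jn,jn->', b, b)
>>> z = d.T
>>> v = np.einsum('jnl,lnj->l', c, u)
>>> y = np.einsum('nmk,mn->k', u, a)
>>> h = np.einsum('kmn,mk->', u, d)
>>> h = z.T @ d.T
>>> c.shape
(17, 13, 7)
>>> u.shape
(7, 13, 17)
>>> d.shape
(13, 7)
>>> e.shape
()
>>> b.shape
(37, 13)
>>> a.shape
(13, 7)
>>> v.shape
(7,)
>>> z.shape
(7, 13)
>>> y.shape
(17,)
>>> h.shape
(13, 13)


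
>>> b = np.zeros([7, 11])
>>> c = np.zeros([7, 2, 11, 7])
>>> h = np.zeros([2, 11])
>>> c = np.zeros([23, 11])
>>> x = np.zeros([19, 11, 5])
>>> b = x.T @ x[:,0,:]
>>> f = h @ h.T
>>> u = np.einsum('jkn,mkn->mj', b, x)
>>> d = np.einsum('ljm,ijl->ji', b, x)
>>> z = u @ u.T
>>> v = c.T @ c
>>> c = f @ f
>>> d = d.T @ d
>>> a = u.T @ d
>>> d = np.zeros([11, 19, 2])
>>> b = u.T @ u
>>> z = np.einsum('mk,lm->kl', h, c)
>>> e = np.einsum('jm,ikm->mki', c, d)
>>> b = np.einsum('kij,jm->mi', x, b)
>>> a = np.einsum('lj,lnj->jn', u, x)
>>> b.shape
(5, 11)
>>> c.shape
(2, 2)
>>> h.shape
(2, 11)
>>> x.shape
(19, 11, 5)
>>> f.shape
(2, 2)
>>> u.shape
(19, 5)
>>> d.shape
(11, 19, 2)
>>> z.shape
(11, 2)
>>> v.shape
(11, 11)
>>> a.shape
(5, 11)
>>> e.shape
(2, 19, 11)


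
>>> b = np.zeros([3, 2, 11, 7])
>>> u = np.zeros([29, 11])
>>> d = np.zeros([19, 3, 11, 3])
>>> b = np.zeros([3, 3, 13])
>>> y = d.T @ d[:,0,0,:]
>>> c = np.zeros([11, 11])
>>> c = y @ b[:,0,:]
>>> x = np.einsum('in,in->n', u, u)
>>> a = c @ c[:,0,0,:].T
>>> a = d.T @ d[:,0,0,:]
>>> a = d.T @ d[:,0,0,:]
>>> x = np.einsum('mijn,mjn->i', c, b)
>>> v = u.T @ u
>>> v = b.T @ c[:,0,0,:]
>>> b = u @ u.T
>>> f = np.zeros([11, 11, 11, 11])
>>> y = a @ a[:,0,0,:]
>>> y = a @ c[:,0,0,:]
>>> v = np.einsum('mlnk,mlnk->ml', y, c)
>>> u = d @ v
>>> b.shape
(29, 29)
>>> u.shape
(19, 3, 11, 11)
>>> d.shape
(19, 3, 11, 3)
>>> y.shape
(3, 11, 3, 13)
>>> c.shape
(3, 11, 3, 13)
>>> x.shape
(11,)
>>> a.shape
(3, 11, 3, 3)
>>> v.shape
(3, 11)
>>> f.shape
(11, 11, 11, 11)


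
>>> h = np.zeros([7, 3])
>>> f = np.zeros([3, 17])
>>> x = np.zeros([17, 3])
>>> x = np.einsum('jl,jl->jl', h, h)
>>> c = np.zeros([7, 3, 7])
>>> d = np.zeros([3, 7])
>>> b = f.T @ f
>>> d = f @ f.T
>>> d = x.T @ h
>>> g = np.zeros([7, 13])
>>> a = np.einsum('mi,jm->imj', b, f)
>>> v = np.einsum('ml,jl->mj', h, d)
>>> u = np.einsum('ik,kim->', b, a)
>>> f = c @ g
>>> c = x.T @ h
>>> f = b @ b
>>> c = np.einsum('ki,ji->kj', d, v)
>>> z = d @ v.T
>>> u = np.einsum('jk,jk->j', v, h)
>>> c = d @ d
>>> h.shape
(7, 3)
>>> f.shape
(17, 17)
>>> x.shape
(7, 3)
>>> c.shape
(3, 3)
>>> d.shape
(3, 3)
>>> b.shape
(17, 17)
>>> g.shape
(7, 13)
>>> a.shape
(17, 17, 3)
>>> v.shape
(7, 3)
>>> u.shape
(7,)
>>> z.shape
(3, 7)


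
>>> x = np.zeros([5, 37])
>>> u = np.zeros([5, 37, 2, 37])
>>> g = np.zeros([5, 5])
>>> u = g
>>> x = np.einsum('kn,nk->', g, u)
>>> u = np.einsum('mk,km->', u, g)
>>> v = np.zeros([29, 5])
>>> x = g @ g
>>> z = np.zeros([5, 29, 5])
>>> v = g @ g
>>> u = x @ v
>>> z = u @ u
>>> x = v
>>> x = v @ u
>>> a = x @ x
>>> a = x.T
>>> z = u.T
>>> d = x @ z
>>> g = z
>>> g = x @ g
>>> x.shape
(5, 5)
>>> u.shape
(5, 5)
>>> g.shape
(5, 5)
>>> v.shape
(5, 5)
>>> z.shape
(5, 5)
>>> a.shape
(5, 5)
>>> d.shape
(5, 5)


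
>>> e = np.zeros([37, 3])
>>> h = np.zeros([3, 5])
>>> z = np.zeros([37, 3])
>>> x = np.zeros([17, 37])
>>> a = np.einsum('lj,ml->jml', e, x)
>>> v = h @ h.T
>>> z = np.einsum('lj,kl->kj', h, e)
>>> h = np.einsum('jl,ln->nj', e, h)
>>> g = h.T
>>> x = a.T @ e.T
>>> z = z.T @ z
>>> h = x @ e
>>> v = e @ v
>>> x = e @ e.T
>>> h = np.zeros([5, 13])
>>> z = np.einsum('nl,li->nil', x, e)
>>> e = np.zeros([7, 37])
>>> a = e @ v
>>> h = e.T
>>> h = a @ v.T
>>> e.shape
(7, 37)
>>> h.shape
(7, 37)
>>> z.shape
(37, 3, 37)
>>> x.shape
(37, 37)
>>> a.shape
(7, 3)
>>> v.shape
(37, 3)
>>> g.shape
(37, 5)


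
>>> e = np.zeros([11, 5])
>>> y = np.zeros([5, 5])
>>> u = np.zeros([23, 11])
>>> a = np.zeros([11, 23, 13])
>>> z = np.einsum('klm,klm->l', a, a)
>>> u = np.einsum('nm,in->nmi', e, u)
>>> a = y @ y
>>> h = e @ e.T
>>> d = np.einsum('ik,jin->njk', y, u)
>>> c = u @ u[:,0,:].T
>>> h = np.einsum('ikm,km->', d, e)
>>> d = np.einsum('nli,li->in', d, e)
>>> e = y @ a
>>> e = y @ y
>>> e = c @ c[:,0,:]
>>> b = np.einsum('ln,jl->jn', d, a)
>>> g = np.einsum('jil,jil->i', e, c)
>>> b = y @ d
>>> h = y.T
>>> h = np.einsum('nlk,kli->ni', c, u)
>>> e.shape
(11, 5, 11)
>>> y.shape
(5, 5)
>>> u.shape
(11, 5, 23)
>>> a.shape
(5, 5)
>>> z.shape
(23,)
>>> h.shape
(11, 23)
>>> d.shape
(5, 23)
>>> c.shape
(11, 5, 11)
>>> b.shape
(5, 23)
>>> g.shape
(5,)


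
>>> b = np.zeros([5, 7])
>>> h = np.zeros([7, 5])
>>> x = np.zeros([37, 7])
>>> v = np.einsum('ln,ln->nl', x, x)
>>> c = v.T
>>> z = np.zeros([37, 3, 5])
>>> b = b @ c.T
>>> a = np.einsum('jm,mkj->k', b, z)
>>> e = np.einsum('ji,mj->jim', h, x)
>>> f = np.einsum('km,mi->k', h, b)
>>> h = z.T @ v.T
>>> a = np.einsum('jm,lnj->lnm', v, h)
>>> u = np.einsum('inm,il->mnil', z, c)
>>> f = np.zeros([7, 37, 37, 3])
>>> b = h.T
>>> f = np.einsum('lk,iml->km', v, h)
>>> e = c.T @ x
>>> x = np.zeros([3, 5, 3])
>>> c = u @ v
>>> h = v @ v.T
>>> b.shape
(7, 3, 5)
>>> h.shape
(7, 7)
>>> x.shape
(3, 5, 3)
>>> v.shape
(7, 37)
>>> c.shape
(5, 3, 37, 37)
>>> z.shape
(37, 3, 5)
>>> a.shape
(5, 3, 37)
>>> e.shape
(7, 7)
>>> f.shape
(37, 3)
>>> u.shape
(5, 3, 37, 7)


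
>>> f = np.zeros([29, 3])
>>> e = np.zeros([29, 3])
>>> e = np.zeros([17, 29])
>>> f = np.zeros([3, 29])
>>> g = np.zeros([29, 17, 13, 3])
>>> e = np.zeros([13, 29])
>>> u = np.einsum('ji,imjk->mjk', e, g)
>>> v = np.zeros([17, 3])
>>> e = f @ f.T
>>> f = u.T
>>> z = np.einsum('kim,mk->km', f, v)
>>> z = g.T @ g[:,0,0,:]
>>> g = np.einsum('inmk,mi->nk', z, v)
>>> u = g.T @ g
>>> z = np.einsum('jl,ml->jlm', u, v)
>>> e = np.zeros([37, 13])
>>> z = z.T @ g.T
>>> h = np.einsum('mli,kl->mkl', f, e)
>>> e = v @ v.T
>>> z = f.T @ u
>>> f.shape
(3, 13, 17)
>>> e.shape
(17, 17)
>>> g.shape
(13, 3)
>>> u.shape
(3, 3)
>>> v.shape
(17, 3)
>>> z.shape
(17, 13, 3)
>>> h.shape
(3, 37, 13)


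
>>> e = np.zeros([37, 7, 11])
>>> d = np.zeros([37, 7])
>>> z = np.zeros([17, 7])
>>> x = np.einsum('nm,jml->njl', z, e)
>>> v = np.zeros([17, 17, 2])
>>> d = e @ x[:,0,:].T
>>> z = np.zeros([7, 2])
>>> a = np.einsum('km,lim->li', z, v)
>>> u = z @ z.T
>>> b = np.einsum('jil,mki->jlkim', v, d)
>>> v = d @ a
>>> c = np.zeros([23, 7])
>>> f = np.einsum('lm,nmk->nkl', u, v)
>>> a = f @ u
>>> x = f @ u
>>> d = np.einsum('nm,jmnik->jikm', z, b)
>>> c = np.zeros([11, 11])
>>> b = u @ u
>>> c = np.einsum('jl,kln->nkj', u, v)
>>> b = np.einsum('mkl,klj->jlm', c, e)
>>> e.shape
(37, 7, 11)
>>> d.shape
(17, 17, 37, 2)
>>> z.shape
(7, 2)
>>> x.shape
(37, 17, 7)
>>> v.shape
(37, 7, 17)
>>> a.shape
(37, 17, 7)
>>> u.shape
(7, 7)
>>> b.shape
(11, 7, 17)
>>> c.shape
(17, 37, 7)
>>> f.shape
(37, 17, 7)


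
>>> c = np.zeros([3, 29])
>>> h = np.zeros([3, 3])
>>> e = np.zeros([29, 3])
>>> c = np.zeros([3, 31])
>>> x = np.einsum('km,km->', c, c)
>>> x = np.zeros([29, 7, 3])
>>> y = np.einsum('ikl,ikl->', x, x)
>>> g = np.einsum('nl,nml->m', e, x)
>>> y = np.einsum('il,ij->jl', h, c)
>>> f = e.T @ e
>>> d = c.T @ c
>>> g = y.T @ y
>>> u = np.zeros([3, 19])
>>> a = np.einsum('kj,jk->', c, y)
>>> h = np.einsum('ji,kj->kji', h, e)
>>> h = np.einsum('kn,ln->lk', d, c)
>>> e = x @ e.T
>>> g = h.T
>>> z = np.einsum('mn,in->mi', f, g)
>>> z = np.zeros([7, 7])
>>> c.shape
(3, 31)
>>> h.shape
(3, 31)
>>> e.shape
(29, 7, 29)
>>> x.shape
(29, 7, 3)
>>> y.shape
(31, 3)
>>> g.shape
(31, 3)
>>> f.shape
(3, 3)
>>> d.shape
(31, 31)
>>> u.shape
(3, 19)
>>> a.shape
()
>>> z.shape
(7, 7)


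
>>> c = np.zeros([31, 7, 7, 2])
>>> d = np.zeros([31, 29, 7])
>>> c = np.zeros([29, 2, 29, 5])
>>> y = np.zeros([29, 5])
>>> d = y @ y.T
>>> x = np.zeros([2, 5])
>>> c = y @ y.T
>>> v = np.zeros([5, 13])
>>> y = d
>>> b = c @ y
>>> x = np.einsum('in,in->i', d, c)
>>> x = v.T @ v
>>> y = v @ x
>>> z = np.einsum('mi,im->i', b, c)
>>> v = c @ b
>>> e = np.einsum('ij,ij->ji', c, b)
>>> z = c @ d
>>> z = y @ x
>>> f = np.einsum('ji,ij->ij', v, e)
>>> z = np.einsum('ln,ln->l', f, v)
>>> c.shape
(29, 29)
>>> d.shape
(29, 29)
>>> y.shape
(5, 13)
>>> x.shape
(13, 13)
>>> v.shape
(29, 29)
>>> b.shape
(29, 29)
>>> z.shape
(29,)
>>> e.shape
(29, 29)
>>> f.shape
(29, 29)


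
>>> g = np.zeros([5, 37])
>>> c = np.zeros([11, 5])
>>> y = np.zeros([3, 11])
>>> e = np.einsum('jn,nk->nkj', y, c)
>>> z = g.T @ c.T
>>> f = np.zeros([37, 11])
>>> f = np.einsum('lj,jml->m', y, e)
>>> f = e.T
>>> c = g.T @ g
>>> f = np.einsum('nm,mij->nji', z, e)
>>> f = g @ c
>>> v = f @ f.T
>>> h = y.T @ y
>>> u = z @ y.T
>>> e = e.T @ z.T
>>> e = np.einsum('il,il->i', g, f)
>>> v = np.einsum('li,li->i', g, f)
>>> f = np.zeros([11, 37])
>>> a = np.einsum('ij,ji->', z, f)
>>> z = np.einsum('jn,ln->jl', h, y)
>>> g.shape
(5, 37)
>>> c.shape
(37, 37)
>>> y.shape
(3, 11)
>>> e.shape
(5,)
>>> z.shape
(11, 3)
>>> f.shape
(11, 37)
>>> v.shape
(37,)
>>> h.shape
(11, 11)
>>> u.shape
(37, 3)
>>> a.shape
()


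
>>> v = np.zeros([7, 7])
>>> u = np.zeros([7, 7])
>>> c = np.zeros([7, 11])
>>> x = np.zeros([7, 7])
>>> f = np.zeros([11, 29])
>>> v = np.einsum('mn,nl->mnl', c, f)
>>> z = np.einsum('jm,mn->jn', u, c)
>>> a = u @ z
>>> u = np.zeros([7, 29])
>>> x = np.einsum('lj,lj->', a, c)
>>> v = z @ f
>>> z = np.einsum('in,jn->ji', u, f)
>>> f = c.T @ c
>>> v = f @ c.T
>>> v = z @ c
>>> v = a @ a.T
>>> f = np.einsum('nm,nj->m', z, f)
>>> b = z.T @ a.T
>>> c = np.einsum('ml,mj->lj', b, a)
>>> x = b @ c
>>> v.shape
(7, 7)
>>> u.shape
(7, 29)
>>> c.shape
(7, 11)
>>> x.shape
(7, 11)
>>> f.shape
(7,)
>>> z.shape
(11, 7)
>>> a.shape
(7, 11)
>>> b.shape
(7, 7)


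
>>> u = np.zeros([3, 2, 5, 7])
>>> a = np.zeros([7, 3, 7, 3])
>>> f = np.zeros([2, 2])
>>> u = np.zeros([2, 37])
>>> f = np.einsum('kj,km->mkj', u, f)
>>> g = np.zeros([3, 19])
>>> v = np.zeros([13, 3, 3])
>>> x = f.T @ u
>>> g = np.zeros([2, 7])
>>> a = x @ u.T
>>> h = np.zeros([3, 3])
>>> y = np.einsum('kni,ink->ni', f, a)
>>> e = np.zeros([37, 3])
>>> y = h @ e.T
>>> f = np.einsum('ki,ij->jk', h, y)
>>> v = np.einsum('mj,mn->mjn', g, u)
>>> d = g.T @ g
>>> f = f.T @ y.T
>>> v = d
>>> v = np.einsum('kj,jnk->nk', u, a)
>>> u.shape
(2, 37)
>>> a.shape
(37, 2, 2)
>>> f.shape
(3, 3)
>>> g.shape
(2, 7)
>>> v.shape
(2, 2)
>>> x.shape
(37, 2, 37)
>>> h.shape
(3, 3)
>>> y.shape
(3, 37)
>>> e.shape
(37, 3)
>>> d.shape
(7, 7)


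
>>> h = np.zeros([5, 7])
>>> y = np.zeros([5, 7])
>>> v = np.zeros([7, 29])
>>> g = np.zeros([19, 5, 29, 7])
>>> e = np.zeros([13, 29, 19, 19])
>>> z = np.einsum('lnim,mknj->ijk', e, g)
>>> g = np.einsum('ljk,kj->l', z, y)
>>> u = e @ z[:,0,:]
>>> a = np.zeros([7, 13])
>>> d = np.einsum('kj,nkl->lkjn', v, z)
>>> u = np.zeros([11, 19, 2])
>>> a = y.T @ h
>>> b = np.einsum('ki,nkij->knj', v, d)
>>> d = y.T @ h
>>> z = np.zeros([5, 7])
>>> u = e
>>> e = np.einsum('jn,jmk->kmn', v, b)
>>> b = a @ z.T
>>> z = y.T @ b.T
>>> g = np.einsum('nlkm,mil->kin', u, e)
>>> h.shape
(5, 7)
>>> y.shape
(5, 7)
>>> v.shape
(7, 29)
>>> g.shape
(19, 5, 13)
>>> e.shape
(19, 5, 29)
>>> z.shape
(7, 7)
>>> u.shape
(13, 29, 19, 19)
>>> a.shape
(7, 7)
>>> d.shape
(7, 7)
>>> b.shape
(7, 5)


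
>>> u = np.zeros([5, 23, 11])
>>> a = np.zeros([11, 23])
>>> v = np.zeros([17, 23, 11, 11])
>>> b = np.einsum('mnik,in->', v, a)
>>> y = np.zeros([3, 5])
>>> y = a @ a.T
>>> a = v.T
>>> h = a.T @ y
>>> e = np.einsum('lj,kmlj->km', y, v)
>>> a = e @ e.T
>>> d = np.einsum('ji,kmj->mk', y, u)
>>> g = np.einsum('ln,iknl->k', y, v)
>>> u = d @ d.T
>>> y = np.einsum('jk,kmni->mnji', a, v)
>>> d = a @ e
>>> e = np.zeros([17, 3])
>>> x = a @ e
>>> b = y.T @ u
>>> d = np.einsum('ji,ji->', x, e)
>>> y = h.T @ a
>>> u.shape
(23, 23)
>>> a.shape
(17, 17)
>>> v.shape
(17, 23, 11, 11)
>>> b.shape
(11, 17, 11, 23)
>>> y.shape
(11, 11, 23, 17)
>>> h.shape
(17, 23, 11, 11)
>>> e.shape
(17, 3)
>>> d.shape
()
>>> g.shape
(23,)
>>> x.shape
(17, 3)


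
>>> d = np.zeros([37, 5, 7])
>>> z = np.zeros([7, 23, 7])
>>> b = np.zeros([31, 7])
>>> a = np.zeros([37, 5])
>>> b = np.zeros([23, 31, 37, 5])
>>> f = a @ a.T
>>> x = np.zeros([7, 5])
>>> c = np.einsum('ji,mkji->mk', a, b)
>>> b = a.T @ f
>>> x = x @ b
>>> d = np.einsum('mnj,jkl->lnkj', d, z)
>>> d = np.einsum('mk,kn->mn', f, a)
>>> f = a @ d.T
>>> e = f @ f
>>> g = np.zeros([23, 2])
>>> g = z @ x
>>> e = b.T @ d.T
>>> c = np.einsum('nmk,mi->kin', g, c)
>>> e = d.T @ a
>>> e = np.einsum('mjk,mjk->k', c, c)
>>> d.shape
(37, 5)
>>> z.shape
(7, 23, 7)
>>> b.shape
(5, 37)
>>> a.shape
(37, 5)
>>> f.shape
(37, 37)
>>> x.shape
(7, 37)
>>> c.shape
(37, 31, 7)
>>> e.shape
(7,)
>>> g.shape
(7, 23, 37)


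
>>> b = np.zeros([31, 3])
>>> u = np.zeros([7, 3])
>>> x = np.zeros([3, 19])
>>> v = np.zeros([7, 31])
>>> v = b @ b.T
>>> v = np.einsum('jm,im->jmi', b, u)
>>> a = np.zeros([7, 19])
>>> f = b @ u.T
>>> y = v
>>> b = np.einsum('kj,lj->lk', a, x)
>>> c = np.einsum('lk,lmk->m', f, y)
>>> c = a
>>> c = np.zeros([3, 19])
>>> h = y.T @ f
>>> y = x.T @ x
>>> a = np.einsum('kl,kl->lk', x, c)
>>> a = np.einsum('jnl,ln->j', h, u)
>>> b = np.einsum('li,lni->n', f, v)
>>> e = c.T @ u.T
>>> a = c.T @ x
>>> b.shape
(3,)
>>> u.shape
(7, 3)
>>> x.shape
(3, 19)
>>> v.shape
(31, 3, 7)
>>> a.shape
(19, 19)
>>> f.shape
(31, 7)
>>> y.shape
(19, 19)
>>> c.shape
(3, 19)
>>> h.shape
(7, 3, 7)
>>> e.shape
(19, 7)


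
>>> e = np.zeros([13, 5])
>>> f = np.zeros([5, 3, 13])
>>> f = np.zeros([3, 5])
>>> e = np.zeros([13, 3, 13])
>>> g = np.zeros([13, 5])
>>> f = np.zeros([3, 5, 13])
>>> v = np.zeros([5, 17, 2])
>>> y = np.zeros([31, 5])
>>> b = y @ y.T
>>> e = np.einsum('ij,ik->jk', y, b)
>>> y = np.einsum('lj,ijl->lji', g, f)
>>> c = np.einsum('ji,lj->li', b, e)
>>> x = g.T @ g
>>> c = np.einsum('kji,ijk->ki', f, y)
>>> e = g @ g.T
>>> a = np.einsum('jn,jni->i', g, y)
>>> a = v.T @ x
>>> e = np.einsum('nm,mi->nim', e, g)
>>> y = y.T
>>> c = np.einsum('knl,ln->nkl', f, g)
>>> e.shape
(13, 5, 13)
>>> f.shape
(3, 5, 13)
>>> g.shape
(13, 5)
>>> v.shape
(5, 17, 2)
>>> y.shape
(3, 5, 13)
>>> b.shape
(31, 31)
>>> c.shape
(5, 3, 13)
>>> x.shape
(5, 5)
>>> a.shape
(2, 17, 5)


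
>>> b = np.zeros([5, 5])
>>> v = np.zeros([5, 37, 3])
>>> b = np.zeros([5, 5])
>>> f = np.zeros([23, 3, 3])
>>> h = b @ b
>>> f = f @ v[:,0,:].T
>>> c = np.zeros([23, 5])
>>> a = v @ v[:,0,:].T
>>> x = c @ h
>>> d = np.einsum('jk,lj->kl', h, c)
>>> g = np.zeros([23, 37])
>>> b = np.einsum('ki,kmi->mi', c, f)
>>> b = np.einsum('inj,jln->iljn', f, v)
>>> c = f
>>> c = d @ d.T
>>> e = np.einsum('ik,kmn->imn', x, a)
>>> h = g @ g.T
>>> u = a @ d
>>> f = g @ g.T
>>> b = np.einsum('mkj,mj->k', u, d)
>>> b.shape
(37,)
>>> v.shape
(5, 37, 3)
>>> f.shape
(23, 23)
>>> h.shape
(23, 23)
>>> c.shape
(5, 5)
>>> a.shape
(5, 37, 5)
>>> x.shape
(23, 5)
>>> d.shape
(5, 23)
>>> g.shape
(23, 37)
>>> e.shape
(23, 37, 5)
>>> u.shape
(5, 37, 23)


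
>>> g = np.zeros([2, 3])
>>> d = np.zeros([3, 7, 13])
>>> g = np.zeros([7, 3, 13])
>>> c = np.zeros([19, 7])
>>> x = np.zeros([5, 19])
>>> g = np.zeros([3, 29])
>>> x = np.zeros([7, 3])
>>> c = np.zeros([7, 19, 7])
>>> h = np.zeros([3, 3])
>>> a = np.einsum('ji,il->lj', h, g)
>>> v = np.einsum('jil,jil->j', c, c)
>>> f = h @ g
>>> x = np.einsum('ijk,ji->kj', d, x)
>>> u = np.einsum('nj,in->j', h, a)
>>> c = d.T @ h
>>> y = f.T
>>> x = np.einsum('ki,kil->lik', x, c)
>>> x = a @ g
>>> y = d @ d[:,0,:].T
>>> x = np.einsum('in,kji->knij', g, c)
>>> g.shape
(3, 29)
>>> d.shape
(3, 7, 13)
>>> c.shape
(13, 7, 3)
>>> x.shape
(13, 29, 3, 7)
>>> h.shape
(3, 3)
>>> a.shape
(29, 3)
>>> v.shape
(7,)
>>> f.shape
(3, 29)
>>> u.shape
(3,)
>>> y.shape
(3, 7, 3)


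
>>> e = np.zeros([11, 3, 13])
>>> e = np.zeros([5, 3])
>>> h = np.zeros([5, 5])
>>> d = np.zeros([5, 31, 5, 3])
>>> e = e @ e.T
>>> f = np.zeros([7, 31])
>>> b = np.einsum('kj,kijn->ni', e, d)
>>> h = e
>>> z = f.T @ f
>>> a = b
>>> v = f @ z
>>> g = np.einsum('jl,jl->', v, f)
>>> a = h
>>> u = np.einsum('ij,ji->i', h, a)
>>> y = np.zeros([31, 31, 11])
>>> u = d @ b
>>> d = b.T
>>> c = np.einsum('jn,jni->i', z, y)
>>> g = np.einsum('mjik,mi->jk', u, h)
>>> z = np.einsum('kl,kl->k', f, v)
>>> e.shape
(5, 5)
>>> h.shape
(5, 5)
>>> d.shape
(31, 3)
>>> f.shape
(7, 31)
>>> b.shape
(3, 31)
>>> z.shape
(7,)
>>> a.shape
(5, 5)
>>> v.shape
(7, 31)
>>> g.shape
(31, 31)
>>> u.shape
(5, 31, 5, 31)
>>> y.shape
(31, 31, 11)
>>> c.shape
(11,)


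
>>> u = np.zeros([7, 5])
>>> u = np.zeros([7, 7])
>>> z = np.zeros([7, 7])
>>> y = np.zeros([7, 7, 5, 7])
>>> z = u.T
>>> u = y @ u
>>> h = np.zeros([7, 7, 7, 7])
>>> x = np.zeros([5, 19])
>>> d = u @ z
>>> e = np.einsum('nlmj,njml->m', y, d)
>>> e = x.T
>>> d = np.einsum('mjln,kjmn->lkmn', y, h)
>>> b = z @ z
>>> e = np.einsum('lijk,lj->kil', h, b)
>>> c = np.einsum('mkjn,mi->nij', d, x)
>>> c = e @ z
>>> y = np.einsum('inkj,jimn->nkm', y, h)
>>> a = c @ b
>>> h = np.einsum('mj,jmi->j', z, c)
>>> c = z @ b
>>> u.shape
(7, 7, 5, 7)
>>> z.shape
(7, 7)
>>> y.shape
(7, 5, 7)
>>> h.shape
(7,)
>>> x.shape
(5, 19)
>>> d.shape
(5, 7, 7, 7)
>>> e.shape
(7, 7, 7)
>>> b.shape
(7, 7)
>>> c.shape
(7, 7)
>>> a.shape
(7, 7, 7)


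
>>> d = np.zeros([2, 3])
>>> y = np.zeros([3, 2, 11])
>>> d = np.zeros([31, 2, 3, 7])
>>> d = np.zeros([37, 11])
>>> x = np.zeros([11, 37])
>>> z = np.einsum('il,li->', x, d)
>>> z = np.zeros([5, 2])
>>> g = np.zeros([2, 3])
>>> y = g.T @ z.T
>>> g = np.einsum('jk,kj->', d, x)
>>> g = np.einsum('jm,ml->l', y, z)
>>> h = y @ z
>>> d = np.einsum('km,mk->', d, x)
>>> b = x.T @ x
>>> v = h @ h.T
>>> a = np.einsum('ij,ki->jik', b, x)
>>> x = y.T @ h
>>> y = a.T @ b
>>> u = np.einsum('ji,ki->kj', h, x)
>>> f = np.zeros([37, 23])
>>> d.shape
()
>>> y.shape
(11, 37, 37)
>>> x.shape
(5, 2)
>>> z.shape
(5, 2)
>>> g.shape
(2,)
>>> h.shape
(3, 2)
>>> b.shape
(37, 37)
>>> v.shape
(3, 3)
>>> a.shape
(37, 37, 11)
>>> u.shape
(5, 3)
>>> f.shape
(37, 23)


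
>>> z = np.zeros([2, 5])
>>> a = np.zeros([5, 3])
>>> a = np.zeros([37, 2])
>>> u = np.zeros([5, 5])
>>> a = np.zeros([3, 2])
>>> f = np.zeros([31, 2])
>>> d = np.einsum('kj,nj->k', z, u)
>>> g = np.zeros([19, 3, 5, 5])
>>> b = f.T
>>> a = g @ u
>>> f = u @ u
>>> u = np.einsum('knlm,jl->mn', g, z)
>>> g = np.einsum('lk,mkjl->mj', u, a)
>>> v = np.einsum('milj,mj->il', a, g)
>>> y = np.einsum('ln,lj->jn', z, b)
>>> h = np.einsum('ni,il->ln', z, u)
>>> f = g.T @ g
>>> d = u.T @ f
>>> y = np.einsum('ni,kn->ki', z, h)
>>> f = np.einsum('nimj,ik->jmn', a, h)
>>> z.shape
(2, 5)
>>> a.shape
(19, 3, 5, 5)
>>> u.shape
(5, 3)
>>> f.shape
(5, 5, 19)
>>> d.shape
(3, 5)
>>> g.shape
(19, 5)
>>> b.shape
(2, 31)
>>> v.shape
(3, 5)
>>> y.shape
(3, 5)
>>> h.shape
(3, 2)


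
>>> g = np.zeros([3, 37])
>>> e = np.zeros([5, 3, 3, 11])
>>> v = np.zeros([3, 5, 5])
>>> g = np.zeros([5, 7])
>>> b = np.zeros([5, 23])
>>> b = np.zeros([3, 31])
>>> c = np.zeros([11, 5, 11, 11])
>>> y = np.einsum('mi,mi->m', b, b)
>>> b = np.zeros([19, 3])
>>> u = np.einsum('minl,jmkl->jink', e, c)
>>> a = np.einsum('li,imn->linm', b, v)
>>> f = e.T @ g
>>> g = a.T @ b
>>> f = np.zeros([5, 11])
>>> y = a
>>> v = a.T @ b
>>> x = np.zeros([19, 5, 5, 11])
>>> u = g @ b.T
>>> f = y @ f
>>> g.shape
(5, 5, 3, 3)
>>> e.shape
(5, 3, 3, 11)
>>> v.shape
(5, 5, 3, 3)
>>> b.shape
(19, 3)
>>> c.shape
(11, 5, 11, 11)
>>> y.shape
(19, 3, 5, 5)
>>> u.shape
(5, 5, 3, 19)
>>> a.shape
(19, 3, 5, 5)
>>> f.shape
(19, 3, 5, 11)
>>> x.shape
(19, 5, 5, 11)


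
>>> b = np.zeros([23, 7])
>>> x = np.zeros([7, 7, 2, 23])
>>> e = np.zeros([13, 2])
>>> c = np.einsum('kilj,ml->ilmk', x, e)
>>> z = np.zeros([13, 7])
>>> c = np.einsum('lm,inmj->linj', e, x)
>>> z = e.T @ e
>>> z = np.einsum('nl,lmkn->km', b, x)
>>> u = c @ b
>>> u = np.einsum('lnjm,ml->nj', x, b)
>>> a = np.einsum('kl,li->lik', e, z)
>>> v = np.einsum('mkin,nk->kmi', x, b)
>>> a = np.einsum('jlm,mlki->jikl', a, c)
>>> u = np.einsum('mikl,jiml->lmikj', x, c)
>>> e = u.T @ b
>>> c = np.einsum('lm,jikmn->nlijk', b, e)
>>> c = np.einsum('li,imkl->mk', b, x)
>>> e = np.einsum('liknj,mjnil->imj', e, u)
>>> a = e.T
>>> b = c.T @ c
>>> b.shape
(2, 2)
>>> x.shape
(7, 7, 2, 23)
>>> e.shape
(2, 23, 7)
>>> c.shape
(7, 2)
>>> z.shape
(2, 7)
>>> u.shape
(23, 7, 7, 2, 13)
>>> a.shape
(7, 23, 2)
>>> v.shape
(7, 7, 2)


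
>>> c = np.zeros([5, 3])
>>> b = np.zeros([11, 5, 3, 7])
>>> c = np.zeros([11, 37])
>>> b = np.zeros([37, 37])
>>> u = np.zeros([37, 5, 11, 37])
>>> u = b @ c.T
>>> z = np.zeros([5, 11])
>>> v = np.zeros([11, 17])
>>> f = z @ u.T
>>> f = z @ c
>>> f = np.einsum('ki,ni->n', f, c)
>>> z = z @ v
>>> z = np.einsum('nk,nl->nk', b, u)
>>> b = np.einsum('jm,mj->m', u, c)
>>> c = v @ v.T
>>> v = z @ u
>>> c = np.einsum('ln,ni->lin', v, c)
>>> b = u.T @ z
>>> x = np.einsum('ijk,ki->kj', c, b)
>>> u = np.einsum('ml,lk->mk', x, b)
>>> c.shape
(37, 11, 11)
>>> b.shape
(11, 37)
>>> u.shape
(11, 37)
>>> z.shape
(37, 37)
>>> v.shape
(37, 11)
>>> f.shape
(11,)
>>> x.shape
(11, 11)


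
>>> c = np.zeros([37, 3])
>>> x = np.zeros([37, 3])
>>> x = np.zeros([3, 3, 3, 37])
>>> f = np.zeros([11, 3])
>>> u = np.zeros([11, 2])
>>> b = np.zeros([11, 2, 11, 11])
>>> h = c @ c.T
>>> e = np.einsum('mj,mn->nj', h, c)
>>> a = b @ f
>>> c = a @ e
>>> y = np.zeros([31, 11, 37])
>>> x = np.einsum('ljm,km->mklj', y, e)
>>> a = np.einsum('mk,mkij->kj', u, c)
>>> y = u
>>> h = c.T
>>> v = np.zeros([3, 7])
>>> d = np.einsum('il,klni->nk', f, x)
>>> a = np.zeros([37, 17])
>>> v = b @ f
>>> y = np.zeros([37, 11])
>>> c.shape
(11, 2, 11, 37)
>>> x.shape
(37, 3, 31, 11)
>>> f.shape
(11, 3)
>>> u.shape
(11, 2)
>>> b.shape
(11, 2, 11, 11)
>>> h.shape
(37, 11, 2, 11)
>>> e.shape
(3, 37)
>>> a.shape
(37, 17)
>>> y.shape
(37, 11)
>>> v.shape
(11, 2, 11, 3)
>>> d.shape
(31, 37)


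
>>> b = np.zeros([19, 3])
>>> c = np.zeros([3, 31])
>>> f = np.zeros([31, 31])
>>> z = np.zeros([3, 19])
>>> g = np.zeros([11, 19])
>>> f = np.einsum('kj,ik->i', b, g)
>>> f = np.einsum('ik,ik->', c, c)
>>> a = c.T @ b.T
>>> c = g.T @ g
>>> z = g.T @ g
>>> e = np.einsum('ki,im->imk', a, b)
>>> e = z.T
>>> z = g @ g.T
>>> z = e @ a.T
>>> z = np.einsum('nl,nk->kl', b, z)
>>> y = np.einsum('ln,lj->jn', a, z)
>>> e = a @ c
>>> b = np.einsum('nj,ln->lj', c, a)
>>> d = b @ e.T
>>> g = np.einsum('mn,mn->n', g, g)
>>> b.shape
(31, 19)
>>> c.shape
(19, 19)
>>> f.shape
()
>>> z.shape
(31, 3)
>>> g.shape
(19,)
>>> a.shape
(31, 19)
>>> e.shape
(31, 19)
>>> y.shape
(3, 19)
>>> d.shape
(31, 31)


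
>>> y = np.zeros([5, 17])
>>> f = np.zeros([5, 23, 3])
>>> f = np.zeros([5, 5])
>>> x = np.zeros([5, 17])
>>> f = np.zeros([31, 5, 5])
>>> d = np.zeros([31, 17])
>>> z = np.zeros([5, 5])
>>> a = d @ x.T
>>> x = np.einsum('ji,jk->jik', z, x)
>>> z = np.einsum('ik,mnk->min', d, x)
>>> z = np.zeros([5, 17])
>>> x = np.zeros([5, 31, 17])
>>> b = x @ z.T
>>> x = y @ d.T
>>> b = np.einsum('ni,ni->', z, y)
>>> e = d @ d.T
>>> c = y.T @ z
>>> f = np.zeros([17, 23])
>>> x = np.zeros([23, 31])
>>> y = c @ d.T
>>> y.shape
(17, 31)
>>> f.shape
(17, 23)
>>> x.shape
(23, 31)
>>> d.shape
(31, 17)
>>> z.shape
(5, 17)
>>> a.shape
(31, 5)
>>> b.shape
()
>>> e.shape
(31, 31)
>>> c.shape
(17, 17)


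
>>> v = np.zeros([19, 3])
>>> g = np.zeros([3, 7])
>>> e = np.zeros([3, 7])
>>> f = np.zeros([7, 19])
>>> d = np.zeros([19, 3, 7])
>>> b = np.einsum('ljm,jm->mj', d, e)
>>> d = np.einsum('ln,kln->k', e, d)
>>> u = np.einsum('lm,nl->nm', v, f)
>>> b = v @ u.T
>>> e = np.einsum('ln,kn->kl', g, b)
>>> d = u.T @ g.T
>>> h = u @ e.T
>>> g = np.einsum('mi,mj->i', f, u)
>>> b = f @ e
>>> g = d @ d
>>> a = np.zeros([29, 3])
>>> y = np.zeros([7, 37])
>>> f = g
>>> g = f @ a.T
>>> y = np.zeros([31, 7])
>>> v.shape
(19, 3)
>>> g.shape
(3, 29)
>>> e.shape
(19, 3)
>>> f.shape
(3, 3)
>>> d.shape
(3, 3)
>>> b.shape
(7, 3)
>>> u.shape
(7, 3)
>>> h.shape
(7, 19)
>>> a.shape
(29, 3)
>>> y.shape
(31, 7)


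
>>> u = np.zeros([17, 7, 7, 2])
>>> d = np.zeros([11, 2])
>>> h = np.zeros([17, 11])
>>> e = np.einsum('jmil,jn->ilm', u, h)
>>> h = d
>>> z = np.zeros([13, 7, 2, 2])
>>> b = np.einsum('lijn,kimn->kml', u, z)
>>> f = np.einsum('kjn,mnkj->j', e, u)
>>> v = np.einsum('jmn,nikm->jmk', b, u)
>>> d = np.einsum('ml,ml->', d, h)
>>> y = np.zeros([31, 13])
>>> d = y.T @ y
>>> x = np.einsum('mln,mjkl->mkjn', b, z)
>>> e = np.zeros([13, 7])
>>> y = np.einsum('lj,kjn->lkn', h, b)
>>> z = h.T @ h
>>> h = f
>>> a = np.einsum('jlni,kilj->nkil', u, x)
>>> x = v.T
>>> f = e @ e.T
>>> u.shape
(17, 7, 7, 2)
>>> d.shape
(13, 13)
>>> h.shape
(2,)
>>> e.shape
(13, 7)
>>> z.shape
(2, 2)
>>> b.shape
(13, 2, 17)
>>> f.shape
(13, 13)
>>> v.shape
(13, 2, 7)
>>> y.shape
(11, 13, 17)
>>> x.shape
(7, 2, 13)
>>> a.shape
(7, 13, 2, 7)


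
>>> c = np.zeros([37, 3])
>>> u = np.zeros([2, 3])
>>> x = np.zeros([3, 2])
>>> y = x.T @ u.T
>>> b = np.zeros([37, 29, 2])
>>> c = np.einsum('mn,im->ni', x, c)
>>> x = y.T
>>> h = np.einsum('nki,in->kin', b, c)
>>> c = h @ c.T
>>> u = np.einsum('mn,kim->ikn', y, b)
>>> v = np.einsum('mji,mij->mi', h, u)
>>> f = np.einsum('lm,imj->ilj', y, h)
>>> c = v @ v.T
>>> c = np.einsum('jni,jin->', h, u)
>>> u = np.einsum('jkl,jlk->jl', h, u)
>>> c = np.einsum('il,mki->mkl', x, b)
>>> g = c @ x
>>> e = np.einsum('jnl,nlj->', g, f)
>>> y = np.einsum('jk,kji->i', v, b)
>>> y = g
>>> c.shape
(37, 29, 2)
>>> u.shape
(29, 37)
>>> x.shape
(2, 2)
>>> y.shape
(37, 29, 2)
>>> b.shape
(37, 29, 2)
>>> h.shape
(29, 2, 37)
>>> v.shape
(29, 37)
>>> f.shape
(29, 2, 37)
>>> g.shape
(37, 29, 2)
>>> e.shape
()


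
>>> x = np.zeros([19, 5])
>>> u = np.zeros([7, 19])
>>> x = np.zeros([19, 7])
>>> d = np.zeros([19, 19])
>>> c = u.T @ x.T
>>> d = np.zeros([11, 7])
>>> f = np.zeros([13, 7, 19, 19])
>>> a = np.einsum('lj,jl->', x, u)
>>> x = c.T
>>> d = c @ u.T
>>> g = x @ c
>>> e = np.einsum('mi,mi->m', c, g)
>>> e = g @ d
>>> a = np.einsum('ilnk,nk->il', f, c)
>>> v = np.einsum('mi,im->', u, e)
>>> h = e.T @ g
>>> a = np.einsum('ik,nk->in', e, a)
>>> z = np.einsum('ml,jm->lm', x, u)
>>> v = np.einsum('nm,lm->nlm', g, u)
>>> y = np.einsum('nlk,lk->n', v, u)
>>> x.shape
(19, 19)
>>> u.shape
(7, 19)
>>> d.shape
(19, 7)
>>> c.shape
(19, 19)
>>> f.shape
(13, 7, 19, 19)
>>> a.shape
(19, 13)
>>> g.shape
(19, 19)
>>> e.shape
(19, 7)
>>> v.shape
(19, 7, 19)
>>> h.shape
(7, 19)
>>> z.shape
(19, 19)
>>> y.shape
(19,)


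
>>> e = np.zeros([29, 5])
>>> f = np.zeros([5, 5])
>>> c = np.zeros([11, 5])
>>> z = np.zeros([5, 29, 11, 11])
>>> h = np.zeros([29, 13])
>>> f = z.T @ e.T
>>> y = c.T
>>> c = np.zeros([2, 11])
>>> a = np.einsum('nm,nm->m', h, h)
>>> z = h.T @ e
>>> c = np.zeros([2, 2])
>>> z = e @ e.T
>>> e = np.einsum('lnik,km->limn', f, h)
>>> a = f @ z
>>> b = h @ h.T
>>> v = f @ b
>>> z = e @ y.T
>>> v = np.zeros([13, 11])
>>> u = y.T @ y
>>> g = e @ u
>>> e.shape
(11, 29, 13, 11)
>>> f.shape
(11, 11, 29, 29)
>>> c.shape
(2, 2)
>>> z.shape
(11, 29, 13, 5)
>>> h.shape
(29, 13)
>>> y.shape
(5, 11)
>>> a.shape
(11, 11, 29, 29)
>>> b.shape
(29, 29)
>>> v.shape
(13, 11)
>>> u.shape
(11, 11)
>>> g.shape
(11, 29, 13, 11)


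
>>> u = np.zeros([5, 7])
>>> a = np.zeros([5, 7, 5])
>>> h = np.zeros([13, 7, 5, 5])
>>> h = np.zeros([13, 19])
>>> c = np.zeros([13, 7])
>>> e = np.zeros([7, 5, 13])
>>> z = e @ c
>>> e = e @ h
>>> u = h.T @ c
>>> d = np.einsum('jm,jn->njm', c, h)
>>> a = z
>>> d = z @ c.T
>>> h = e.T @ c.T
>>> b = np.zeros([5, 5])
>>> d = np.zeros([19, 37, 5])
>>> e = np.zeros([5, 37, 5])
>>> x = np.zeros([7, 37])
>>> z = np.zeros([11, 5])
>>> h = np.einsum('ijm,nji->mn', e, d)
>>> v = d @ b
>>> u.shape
(19, 7)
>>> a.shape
(7, 5, 7)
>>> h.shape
(5, 19)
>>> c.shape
(13, 7)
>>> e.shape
(5, 37, 5)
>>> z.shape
(11, 5)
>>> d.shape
(19, 37, 5)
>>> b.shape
(5, 5)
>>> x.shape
(7, 37)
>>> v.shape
(19, 37, 5)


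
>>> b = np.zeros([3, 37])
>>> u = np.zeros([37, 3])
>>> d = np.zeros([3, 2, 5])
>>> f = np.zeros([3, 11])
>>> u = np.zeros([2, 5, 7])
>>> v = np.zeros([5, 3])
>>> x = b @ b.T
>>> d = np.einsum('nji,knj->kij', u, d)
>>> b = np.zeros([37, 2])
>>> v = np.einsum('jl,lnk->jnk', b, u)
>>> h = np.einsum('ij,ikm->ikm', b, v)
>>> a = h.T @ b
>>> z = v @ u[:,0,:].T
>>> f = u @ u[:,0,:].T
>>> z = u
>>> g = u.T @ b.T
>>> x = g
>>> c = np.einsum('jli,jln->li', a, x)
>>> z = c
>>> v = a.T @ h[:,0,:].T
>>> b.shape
(37, 2)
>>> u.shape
(2, 5, 7)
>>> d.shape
(3, 7, 5)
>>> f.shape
(2, 5, 2)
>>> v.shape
(2, 5, 37)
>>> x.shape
(7, 5, 37)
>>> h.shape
(37, 5, 7)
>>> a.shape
(7, 5, 2)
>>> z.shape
(5, 2)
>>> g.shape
(7, 5, 37)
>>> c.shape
(5, 2)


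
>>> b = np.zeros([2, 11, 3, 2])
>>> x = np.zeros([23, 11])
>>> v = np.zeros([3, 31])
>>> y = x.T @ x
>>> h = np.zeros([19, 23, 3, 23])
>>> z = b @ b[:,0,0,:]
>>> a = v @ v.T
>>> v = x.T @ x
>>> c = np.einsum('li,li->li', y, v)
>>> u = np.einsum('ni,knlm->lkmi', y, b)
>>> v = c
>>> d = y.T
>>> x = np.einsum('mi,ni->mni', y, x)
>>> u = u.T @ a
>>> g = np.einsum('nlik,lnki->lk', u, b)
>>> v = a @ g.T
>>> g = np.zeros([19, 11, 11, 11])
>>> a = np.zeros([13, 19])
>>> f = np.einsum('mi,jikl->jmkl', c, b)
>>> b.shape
(2, 11, 3, 2)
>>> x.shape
(11, 23, 11)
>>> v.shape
(3, 2)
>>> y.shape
(11, 11)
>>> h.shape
(19, 23, 3, 23)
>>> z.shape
(2, 11, 3, 2)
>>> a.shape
(13, 19)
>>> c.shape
(11, 11)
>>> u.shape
(11, 2, 2, 3)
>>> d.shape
(11, 11)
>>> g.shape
(19, 11, 11, 11)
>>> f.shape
(2, 11, 3, 2)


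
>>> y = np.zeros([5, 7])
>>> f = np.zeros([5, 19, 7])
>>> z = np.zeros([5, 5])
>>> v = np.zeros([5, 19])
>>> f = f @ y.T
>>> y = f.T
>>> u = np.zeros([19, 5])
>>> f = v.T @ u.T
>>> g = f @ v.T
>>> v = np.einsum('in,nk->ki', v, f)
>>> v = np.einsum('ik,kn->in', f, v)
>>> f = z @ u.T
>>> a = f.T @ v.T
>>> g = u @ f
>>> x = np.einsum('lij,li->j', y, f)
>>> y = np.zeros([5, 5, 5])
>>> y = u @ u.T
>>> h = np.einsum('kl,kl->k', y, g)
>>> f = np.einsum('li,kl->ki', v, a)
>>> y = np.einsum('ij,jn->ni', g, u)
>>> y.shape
(5, 19)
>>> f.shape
(19, 5)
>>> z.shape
(5, 5)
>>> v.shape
(19, 5)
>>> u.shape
(19, 5)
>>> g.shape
(19, 19)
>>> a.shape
(19, 19)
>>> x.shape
(5,)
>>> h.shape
(19,)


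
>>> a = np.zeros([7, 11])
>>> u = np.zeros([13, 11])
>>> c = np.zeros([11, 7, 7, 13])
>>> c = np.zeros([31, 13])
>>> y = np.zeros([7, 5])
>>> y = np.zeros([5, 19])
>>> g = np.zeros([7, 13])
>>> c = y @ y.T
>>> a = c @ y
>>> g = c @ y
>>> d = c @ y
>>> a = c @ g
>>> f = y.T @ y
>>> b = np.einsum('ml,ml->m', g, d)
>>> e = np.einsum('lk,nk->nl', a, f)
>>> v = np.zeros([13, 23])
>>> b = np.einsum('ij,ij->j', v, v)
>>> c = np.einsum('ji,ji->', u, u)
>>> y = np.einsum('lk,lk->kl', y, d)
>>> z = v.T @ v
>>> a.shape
(5, 19)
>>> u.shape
(13, 11)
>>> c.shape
()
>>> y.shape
(19, 5)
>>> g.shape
(5, 19)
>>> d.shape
(5, 19)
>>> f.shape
(19, 19)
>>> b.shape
(23,)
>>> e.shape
(19, 5)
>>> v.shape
(13, 23)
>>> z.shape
(23, 23)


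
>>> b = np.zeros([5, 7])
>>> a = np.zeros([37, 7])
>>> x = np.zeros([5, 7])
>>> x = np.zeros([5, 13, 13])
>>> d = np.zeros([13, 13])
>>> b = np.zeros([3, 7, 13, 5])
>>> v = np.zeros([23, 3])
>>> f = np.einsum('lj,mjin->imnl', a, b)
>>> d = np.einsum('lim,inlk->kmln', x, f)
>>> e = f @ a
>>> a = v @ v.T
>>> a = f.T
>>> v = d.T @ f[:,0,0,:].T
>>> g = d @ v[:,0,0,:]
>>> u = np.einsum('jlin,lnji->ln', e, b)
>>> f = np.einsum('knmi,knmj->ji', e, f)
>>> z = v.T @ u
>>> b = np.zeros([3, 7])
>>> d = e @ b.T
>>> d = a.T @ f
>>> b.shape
(3, 7)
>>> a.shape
(37, 5, 3, 13)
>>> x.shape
(5, 13, 13)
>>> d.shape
(13, 3, 5, 7)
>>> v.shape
(3, 5, 13, 13)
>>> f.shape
(37, 7)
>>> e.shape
(13, 3, 5, 7)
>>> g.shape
(37, 13, 5, 13)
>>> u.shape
(3, 7)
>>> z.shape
(13, 13, 5, 7)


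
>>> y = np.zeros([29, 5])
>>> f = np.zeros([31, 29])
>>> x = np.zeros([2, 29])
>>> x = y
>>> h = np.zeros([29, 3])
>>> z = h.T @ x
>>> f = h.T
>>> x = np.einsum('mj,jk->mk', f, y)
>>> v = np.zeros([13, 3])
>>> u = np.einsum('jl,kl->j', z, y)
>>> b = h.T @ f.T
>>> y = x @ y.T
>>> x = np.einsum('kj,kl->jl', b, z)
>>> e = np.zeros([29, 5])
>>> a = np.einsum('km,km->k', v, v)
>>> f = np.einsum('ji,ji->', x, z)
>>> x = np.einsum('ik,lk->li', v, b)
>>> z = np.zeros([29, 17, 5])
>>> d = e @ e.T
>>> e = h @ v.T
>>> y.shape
(3, 29)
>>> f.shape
()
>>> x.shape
(3, 13)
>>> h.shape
(29, 3)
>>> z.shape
(29, 17, 5)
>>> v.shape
(13, 3)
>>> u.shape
(3,)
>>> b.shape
(3, 3)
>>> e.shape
(29, 13)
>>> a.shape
(13,)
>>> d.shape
(29, 29)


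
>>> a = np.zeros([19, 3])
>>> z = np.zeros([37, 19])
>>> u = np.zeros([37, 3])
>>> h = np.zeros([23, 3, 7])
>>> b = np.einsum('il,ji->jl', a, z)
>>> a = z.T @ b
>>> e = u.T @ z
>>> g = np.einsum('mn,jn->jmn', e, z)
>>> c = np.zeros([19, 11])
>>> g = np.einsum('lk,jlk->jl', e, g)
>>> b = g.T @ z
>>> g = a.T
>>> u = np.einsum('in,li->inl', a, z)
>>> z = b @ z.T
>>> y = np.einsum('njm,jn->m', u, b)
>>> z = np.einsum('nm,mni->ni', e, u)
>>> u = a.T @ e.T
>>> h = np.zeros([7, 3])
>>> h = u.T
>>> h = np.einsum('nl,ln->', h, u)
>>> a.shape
(19, 3)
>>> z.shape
(3, 37)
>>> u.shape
(3, 3)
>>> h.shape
()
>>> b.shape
(3, 19)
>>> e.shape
(3, 19)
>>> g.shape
(3, 19)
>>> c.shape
(19, 11)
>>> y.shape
(37,)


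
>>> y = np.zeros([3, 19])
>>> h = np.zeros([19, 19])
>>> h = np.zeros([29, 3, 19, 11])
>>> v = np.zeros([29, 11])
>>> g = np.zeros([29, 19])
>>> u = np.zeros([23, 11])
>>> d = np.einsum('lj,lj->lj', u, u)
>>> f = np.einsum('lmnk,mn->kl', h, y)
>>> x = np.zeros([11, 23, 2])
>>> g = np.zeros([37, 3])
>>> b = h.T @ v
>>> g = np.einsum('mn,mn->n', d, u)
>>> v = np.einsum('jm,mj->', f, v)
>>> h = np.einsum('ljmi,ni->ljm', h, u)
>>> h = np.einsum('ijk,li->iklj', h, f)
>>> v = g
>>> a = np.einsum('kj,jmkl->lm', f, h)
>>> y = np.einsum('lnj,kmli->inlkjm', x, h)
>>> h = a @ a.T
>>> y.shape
(3, 23, 11, 29, 2, 19)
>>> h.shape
(3, 3)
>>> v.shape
(11,)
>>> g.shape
(11,)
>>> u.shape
(23, 11)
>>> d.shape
(23, 11)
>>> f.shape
(11, 29)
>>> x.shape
(11, 23, 2)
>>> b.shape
(11, 19, 3, 11)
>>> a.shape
(3, 19)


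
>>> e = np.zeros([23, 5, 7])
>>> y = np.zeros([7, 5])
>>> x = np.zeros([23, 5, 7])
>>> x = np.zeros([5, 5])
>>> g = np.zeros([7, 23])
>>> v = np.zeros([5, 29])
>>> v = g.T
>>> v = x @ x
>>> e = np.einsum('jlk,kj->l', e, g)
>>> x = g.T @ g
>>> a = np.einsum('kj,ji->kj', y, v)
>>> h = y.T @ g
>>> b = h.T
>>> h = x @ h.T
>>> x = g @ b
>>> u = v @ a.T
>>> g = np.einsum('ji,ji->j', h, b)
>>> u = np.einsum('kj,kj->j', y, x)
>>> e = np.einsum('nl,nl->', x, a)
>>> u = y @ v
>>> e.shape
()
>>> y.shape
(7, 5)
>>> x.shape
(7, 5)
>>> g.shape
(23,)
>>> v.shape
(5, 5)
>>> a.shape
(7, 5)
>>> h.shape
(23, 5)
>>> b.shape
(23, 5)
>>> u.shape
(7, 5)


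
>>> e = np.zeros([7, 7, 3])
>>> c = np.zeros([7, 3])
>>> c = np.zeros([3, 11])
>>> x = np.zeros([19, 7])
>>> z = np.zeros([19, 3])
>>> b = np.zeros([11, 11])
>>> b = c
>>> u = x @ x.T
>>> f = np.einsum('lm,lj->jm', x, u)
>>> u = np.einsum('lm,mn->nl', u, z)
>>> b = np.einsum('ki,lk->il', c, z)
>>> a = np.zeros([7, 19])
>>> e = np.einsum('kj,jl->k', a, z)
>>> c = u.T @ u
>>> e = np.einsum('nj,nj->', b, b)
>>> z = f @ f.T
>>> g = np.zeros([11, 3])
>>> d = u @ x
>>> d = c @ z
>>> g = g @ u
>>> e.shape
()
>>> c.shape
(19, 19)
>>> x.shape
(19, 7)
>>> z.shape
(19, 19)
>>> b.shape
(11, 19)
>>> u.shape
(3, 19)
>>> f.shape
(19, 7)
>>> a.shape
(7, 19)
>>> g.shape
(11, 19)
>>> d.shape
(19, 19)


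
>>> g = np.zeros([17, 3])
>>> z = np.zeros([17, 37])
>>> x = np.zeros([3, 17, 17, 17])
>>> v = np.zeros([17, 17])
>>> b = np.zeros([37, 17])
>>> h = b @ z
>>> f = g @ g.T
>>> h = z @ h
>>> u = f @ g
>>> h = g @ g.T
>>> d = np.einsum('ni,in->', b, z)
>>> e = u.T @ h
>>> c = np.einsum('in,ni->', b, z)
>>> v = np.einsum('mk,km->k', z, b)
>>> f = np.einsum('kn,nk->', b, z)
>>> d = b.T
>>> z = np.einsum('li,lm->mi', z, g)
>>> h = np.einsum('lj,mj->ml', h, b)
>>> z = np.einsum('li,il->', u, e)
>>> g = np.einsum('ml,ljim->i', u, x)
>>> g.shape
(17,)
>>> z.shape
()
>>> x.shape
(3, 17, 17, 17)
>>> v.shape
(37,)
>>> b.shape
(37, 17)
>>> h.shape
(37, 17)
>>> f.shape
()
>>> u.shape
(17, 3)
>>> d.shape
(17, 37)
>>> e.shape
(3, 17)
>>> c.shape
()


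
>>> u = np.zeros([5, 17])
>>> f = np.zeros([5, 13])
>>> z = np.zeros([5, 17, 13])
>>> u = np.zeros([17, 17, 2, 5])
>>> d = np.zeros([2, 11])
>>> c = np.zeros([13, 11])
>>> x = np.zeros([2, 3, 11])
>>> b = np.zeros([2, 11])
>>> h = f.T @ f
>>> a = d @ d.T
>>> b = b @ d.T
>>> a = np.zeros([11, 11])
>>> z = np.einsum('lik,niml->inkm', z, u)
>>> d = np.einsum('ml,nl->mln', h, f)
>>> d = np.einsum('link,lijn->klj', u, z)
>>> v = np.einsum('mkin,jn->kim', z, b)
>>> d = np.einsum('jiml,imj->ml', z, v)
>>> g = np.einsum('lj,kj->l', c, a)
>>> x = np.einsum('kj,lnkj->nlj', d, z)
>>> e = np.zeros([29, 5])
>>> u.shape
(17, 17, 2, 5)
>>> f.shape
(5, 13)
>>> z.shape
(17, 17, 13, 2)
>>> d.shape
(13, 2)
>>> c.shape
(13, 11)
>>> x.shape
(17, 17, 2)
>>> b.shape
(2, 2)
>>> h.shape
(13, 13)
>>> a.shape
(11, 11)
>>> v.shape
(17, 13, 17)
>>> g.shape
(13,)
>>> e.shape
(29, 5)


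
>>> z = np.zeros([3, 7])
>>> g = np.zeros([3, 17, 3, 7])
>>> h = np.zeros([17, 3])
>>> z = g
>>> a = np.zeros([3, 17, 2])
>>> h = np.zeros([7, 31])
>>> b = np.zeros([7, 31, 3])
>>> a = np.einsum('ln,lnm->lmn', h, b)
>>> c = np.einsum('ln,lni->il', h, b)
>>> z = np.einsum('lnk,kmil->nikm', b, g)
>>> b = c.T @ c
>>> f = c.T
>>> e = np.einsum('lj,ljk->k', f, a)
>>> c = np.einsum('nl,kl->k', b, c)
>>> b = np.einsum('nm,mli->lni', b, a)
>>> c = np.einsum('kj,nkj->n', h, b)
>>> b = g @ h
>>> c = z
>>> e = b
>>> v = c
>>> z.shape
(31, 3, 3, 17)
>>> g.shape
(3, 17, 3, 7)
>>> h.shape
(7, 31)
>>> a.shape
(7, 3, 31)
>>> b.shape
(3, 17, 3, 31)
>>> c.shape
(31, 3, 3, 17)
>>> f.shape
(7, 3)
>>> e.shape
(3, 17, 3, 31)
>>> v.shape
(31, 3, 3, 17)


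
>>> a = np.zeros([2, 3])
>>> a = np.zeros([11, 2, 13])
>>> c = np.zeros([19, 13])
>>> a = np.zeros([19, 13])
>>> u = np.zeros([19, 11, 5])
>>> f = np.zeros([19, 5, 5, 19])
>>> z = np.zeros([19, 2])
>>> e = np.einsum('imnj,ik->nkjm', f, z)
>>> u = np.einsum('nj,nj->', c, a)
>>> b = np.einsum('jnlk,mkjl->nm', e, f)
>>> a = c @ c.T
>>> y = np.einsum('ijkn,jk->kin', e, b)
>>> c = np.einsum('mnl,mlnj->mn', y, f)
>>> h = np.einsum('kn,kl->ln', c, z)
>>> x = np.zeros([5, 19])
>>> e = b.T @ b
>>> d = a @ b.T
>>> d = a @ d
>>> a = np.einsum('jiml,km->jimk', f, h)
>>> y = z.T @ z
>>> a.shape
(19, 5, 5, 2)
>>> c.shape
(19, 5)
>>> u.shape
()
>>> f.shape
(19, 5, 5, 19)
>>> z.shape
(19, 2)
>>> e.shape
(19, 19)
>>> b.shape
(2, 19)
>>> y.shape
(2, 2)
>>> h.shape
(2, 5)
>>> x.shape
(5, 19)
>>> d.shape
(19, 2)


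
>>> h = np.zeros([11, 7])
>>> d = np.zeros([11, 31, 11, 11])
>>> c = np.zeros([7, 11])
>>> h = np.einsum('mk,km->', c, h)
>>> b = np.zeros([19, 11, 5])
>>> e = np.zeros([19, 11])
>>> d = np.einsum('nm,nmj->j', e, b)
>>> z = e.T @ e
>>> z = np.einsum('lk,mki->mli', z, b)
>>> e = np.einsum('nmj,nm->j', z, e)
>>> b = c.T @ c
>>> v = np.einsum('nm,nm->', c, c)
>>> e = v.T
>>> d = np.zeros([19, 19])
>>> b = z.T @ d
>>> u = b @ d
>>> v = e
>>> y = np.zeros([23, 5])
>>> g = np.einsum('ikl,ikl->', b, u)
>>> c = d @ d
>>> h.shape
()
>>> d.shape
(19, 19)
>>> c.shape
(19, 19)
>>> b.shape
(5, 11, 19)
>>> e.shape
()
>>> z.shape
(19, 11, 5)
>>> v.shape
()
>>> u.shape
(5, 11, 19)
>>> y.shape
(23, 5)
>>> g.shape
()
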